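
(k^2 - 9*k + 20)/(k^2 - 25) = (k - 4)/(k + 5)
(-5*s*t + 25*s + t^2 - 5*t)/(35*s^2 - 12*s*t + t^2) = (5 - t)/(7*s - t)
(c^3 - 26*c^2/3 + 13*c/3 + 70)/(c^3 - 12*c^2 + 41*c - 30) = (c + 7/3)/(c - 1)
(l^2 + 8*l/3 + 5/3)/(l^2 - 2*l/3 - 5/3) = (3*l + 5)/(3*l - 5)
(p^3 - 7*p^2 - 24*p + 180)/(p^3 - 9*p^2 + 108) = (p + 5)/(p + 3)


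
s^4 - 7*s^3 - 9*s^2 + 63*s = s*(s - 7)*(s - 3)*(s + 3)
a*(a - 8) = a^2 - 8*a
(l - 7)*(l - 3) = l^2 - 10*l + 21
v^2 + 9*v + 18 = (v + 3)*(v + 6)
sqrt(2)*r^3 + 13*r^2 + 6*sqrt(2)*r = r*(r + 6*sqrt(2))*(sqrt(2)*r + 1)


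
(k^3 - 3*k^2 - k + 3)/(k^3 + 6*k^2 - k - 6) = (k - 3)/(k + 6)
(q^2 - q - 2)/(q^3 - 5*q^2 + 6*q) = (q + 1)/(q*(q - 3))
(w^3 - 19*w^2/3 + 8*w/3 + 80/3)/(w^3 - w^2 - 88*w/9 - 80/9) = 3*(w - 4)/(3*w + 4)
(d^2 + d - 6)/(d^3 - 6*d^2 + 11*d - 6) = (d + 3)/(d^2 - 4*d + 3)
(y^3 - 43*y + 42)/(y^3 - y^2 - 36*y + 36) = (y + 7)/(y + 6)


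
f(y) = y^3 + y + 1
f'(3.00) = 28.00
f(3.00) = 31.00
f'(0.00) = 1.00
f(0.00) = 1.00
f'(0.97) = 3.82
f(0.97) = 2.88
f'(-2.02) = 13.24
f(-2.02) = -9.26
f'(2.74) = 23.52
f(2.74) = 24.31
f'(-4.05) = 50.21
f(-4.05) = -69.48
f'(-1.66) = 9.27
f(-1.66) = -5.23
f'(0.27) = 1.22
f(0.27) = 1.29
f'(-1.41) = 6.96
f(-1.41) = -3.21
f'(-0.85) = 3.17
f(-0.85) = -0.46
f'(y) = 3*y^2 + 1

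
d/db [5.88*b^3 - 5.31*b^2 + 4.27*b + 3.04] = 17.64*b^2 - 10.62*b + 4.27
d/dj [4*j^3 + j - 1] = 12*j^2 + 1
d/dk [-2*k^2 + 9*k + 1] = 9 - 4*k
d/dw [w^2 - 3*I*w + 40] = 2*w - 3*I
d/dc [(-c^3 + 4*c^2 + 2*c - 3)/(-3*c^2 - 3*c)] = 1/3 - 1/c^2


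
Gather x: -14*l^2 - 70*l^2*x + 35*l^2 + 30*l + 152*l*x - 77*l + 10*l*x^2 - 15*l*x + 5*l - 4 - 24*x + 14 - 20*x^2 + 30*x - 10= 21*l^2 - 42*l + x^2*(10*l - 20) + x*(-70*l^2 + 137*l + 6)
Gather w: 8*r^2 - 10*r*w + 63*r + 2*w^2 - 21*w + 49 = 8*r^2 + 63*r + 2*w^2 + w*(-10*r - 21) + 49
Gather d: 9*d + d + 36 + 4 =10*d + 40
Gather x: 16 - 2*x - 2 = 14 - 2*x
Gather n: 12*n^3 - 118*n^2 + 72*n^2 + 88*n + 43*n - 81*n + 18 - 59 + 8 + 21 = 12*n^3 - 46*n^2 + 50*n - 12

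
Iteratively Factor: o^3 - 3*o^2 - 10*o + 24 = (o + 3)*(o^2 - 6*o + 8) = (o - 2)*(o + 3)*(o - 4)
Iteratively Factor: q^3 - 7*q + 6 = (q - 1)*(q^2 + q - 6) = (q - 1)*(q + 3)*(q - 2)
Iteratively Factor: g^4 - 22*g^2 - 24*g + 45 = (g - 5)*(g^3 + 5*g^2 + 3*g - 9) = (g - 5)*(g - 1)*(g^2 + 6*g + 9) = (g - 5)*(g - 1)*(g + 3)*(g + 3)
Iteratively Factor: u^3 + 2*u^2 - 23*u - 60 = (u - 5)*(u^2 + 7*u + 12) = (u - 5)*(u + 3)*(u + 4)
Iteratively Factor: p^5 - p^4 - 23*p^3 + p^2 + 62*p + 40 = (p + 1)*(p^4 - 2*p^3 - 21*p^2 + 22*p + 40) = (p + 1)*(p + 4)*(p^3 - 6*p^2 + 3*p + 10) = (p + 1)^2*(p + 4)*(p^2 - 7*p + 10) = (p - 2)*(p + 1)^2*(p + 4)*(p - 5)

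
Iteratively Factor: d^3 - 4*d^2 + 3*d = (d - 3)*(d^2 - d) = (d - 3)*(d - 1)*(d)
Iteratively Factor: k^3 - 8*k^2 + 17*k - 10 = (k - 2)*(k^2 - 6*k + 5) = (k - 5)*(k - 2)*(k - 1)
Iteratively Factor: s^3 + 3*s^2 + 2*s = (s + 2)*(s^2 + s) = s*(s + 2)*(s + 1)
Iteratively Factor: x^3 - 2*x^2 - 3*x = (x)*(x^2 - 2*x - 3) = x*(x - 3)*(x + 1)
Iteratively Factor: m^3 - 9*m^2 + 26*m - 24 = (m - 4)*(m^2 - 5*m + 6) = (m - 4)*(m - 2)*(m - 3)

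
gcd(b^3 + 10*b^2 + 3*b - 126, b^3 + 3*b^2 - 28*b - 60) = b + 6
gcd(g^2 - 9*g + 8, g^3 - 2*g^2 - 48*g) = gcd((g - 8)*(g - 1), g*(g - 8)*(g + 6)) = g - 8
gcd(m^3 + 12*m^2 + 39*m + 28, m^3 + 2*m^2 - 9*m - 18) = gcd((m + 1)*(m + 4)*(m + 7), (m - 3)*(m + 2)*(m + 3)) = 1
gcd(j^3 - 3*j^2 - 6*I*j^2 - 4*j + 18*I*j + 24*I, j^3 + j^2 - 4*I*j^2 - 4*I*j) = j + 1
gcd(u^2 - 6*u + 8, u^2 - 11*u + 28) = u - 4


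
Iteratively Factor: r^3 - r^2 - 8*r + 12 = (r - 2)*(r^2 + r - 6) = (r - 2)*(r + 3)*(r - 2)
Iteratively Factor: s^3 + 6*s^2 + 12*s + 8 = (s + 2)*(s^2 + 4*s + 4) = (s + 2)^2*(s + 2)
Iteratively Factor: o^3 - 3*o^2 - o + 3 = (o - 1)*(o^2 - 2*o - 3) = (o - 1)*(o + 1)*(o - 3)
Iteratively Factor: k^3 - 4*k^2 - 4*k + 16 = (k + 2)*(k^2 - 6*k + 8) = (k - 2)*(k + 2)*(k - 4)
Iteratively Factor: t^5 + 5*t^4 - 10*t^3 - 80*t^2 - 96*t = (t + 2)*(t^4 + 3*t^3 - 16*t^2 - 48*t) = (t + 2)*(t + 3)*(t^3 - 16*t) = (t - 4)*(t + 2)*(t + 3)*(t^2 + 4*t) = (t - 4)*(t + 2)*(t + 3)*(t + 4)*(t)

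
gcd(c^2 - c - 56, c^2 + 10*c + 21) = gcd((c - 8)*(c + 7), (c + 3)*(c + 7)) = c + 7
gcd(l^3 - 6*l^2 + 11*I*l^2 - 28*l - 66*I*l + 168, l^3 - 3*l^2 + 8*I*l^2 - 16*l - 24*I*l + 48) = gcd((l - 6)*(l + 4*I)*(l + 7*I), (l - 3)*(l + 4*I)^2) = l + 4*I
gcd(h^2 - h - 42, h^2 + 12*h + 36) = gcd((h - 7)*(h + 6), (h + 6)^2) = h + 6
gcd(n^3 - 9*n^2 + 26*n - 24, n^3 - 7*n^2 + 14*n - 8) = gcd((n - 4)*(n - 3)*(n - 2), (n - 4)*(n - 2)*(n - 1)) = n^2 - 6*n + 8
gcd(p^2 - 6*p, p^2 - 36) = p - 6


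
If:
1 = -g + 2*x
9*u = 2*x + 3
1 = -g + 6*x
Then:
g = -1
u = 1/3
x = 0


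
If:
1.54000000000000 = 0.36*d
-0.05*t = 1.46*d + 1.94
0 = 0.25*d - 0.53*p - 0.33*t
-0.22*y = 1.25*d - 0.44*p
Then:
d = 4.28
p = 103.95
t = -163.71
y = 183.60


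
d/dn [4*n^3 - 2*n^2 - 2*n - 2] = 12*n^2 - 4*n - 2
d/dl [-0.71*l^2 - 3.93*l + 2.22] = -1.42*l - 3.93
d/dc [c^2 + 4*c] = 2*c + 4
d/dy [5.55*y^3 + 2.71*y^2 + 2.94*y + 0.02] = 16.65*y^2 + 5.42*y + 2.94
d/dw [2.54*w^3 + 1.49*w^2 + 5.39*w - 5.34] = 7.62*w^2 + 2.98*w + 5.39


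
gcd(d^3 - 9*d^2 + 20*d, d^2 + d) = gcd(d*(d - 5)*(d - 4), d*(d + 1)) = d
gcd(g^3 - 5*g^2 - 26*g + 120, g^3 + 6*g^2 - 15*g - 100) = g^2 + g - 20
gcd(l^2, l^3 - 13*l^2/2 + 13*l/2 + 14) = 1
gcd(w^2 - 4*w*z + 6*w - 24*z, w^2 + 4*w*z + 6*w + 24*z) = w + 6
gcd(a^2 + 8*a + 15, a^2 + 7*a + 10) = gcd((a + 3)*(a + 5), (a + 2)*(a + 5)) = a + 5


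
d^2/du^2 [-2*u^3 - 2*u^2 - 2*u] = -12*u - 4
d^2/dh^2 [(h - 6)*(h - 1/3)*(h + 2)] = 6*h - 26/3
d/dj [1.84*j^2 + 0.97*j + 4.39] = 3.68*j + 0.97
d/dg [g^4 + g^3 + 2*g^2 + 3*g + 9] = 4*g^3 + 3*g^2 + 4*g + 3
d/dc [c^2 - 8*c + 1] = 2*c - 8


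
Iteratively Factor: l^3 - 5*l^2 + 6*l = (l)*(l^2 - 5*l + 6) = l*(l - 3)*(l - 2)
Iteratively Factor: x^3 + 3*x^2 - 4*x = (x + 4)*(x^2 - x) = (x - 1)*(x + 4)*(x)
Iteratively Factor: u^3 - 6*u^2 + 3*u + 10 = (u - 2)*(u^2 - 4*u - 5) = (u - 2)*(u + 1)*(u - 5)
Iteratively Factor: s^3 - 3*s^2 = (s)*(s^2 - 3*s) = s*(s - 3)*(s)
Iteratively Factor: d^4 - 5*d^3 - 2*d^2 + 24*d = (d)*(d^3 - 5*d^2 - 2*d + 24) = d*(d - 4)*(d^2 - d - 6) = d*(d - 4)*(d - 3)*(d + 2)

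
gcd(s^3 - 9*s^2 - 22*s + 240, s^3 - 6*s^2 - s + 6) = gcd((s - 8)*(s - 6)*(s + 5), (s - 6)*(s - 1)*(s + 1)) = s - 6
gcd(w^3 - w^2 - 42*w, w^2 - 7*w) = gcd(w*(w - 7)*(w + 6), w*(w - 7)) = w^2 - 7*w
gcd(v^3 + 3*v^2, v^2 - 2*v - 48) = 1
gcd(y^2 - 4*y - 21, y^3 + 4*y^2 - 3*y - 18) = y + 3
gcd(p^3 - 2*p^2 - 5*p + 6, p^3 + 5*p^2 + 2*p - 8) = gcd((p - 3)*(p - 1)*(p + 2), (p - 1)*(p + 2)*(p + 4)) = p^2 + p - 2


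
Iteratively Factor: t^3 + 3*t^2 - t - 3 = (t + 1)*(t^2 + 2*t - 3) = (t - 1)*(t + 1)*(t + 3)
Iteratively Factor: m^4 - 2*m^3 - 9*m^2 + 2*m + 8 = (m - 1)*(m^3 - m^2 - 10*m - 8) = (m - 1)*(m + 1)*(m^2 - 2*m - 8) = (m - 1)*(m + 1)*(m + 2)*(m - 4)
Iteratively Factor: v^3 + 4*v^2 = (v)*(v^2 + 4*v) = v*(v + 4)*(v)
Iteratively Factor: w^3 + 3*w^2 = (w + 3)*(w^2) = w*(w + 3)*(w)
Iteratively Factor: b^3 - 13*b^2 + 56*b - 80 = (b - 5)*(b^2 - 8*b + 16) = (b - 5)*(b - 4)*(b - 4)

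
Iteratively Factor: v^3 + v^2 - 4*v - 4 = (v - 2)*(v^2 + 3*v + 2) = (v - 2)*(v + 1)*(v + 2)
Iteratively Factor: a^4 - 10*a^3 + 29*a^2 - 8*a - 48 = (a - 3)*(a^3 - 7*a^2 + 8*a + 16) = (a - 4)*(a - 3)*(a^2 - 3*a - 4) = (a - 4)*(a - 3)*(a + 1)*(a - 4)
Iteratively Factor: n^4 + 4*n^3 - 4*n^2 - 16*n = (n + 2)*(n^3 + 2*n^2 - 8*n) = n*(n + 2)*(n^2 + 2*n - 8) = n*(n + 2)*(n + 4)*(n - 2)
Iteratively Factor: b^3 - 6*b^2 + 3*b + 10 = (b + 1)*(b^2 - 7*b + 10) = (b - 5)*(b + 1)*(b - 2)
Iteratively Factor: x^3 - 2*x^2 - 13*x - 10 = (x + 2)*(x^2 - 4*x - 5) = (x + 1)*(x + 2)*(x - 5)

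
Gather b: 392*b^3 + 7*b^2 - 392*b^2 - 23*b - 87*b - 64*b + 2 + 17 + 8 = 392*b^3 - 385*b^2 - 174*b + 27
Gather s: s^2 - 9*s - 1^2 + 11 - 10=s^2 - 9*s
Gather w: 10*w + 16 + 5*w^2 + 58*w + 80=5*w^2 + 68*w + 96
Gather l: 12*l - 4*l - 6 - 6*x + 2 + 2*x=8*l - 4*x - 4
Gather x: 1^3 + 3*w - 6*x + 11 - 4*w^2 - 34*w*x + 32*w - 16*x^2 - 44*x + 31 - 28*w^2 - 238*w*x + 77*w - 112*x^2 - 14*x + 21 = -32*w^2 + 112*w - 128*x^2 + x*(-272*w - 64) + 64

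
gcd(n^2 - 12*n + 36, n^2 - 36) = n - 6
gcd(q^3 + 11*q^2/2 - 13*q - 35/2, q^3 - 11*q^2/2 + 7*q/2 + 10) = q^2 - 3*q/2 - 5/2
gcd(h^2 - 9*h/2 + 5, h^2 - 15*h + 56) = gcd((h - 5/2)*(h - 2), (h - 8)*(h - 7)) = 1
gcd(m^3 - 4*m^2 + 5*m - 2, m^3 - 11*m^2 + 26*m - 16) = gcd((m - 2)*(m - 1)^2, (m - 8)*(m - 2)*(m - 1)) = m^2 - 3*m + 2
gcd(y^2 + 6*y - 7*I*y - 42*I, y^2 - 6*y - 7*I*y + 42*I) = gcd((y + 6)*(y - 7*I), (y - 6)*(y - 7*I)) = y - 7*I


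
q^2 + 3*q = q*(q + 3)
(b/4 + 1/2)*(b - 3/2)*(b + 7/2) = b^3/4 + b^2 - 5*b/16 - 21/8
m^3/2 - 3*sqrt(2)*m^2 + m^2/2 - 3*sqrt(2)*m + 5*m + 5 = (m/2 + 1/2)*(m - 5*sqrt(2))*(m - sqrt(2))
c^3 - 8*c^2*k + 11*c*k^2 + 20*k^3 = (c - 5*k)*(c - 4*k)*(c + k)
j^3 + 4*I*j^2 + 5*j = j*(j - I)*(j + 5*I)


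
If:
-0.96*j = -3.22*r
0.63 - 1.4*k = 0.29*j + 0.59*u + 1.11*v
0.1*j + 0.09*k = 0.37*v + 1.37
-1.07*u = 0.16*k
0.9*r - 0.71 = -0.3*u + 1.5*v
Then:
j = -229.69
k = 88.67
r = -68.48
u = -13.26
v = -44.21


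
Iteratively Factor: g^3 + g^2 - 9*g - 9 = (g - 3)*(g^2 + 4*g + 3) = (g - 3)*(g + 3)*(g + 1)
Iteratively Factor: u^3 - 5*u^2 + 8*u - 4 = (u - 2)*(u^2 - 3*u + 2) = (u - 2)^2*(u - 1)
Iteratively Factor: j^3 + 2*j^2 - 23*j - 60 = (j + 4)*(j^2 - 2*j - 15) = (j + 3)*(j + 4)*(j - 5)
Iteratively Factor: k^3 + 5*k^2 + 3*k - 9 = (k + 3)*(k^2 + 2*k - 3) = (k - 1)*(k + 3)*(k + 3)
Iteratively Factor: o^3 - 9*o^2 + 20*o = (o)*(o^2 - 9*o + 20) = o*(o - 4)*(o - 5)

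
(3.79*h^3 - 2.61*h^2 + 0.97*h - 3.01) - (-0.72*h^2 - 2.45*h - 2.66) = 3.79*h^3 - 1.89*h^2 + 3.42*h - 0.35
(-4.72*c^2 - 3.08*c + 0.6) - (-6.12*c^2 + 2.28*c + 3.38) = 1.4*c^2 - 5.36*c - 2.78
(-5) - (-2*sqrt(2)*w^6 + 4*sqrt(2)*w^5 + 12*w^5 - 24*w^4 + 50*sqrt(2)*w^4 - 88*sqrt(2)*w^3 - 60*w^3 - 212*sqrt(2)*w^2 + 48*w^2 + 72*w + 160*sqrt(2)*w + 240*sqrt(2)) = 2*sqrt(2)*w^6 - 12*w^5 - 4*sqrt(2)*w^5 - 50*sqrt(2)*w^4 + 24*w^4 + 60*w^3 + 88*sqrt(2)*w^3 - 48*w^2 + 212*sqrt(2)*w^2 - 160*sqrt(2)*w - 72*w - 240*sqrt(2) - 5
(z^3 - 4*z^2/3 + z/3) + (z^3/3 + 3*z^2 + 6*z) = 4*z^3/3 + 5*z^2/3 + 19*z/3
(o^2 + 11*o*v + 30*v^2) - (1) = o^2 + 11*o*v + 30*v^2 - 1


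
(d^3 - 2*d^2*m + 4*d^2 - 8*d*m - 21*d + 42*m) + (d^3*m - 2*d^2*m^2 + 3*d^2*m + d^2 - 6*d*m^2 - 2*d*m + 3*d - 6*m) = d^3*m + d^3 - 2*d^2*m^2 + d^2*m + 5*d^2 - 6*d*m^2 - 10*d*m - 18*d + 36*m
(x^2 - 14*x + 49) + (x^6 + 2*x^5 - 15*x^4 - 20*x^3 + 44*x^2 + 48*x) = x^6 + 2*x^5 - 15*x^4 - 20*x^3 + 45*x^2 + 34*x + 49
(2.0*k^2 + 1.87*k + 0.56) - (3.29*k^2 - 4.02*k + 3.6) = -1.29*k^2 + 5.89*k - 3.04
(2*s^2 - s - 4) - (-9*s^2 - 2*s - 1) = 11*s^2 + s - 3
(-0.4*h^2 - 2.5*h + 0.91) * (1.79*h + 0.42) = -0.716*h^3 - 4.643*h^2 + 0.5789*h + 0.3822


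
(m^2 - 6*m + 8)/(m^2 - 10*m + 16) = (m - 4)/(m - 8)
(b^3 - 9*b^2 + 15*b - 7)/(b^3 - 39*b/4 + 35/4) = 4*(b^2 - 8*b + 7)/(4*b^2 + 4*b - 35)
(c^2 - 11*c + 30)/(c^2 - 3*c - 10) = (c - 6)/(c + 2)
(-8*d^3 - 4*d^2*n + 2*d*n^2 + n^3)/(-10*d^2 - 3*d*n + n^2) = (4*d^2 - n^2)/(5*d - n)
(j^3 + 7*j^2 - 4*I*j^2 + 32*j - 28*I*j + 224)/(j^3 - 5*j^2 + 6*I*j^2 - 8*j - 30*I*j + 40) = (j^2 + j*(7 - 8*I) - 56*I)/(j^2 + j*(-5 + 2*I) - 10*I)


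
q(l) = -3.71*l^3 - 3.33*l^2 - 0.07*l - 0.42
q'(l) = -11.13*l^2 - 6.66*l - 0.07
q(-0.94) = -0.22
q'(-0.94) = -3.64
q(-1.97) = 15.16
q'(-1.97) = -30.14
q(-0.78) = -0.63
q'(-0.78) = -1.65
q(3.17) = -152.29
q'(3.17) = -133.03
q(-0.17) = -0.49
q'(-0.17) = 0.74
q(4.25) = -345.67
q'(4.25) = -229.41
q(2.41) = -71.86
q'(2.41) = -80.76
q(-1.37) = 2.97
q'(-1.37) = -11.84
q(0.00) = -0.42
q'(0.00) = -0.07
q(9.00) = -2975.37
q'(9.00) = -961.54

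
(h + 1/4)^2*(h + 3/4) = h^3 + 5*h^2/4 + 7*h/16 + 3/64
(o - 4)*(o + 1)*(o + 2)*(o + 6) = o^4 + 5*o^3 - 16*o^2 - 68*o - 48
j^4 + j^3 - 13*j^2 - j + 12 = (j - 3)*(j - 1)*(j + 1)*(j + 4)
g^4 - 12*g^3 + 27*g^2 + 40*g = g*(g - 8)*(g - 5)*(g + 1)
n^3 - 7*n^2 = n^2*(n - 7)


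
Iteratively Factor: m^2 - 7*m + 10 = (m - 2)*(m - 5)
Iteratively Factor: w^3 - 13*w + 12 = (w + 4)*(w^2 - 4*w + 3) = (w - 3)*(w + 4)*(w - 1)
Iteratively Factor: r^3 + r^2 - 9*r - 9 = (r - 3)*(r^2 + 4*r + 3) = (r - 3)*(r + 3)*(r + 1)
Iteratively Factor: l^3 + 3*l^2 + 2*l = (l + 2)*(l^2 + l) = (l + 1)*(l + 2)*(l)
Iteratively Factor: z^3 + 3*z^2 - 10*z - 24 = (z + 2)*(z^2 + z - 12) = (z - 3)*(z + 2)*(z + 4)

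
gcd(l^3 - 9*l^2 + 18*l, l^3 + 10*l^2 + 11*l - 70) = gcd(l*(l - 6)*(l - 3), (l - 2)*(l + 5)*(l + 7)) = 1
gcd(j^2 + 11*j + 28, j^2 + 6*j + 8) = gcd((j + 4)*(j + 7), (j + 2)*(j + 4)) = j + 4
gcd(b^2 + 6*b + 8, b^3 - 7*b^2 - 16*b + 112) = b + 4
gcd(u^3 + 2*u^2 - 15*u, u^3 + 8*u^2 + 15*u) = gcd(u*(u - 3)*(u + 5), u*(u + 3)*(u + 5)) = u^2 + 5*u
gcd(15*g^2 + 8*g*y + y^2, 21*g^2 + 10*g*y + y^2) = 3*g + y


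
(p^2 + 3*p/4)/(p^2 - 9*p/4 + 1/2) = p*(4*p + 3)/(4*p^2 - 9*p + 2)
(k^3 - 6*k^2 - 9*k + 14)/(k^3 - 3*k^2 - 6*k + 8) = (k - 7)/(k - 4)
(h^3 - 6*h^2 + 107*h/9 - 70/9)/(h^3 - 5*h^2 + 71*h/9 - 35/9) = (h - 2)/(h - 1)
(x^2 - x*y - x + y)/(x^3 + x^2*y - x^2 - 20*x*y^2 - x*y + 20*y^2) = (x - y)/(x^2 + x*y - 20*y^2)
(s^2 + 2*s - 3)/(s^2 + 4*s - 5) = (s + 3)/(s + 5)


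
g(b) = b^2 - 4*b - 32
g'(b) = 2*b - 4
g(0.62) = -34.10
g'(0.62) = -2.76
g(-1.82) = -21.41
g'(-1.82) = -7.64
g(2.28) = -35.92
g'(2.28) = 0.56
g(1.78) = -35.95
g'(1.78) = -0.44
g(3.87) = -32.50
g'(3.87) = 3.74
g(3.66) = -33.24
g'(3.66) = 3.32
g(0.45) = -33.60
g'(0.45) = -3.10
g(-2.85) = -12.48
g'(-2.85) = -9.70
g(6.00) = -20.00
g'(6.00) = 8.00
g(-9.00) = 85.00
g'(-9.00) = -22.00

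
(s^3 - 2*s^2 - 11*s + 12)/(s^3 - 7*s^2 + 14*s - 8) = (s + 3)/(s - 2)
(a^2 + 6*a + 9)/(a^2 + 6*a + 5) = (a^2 + 6*a + 9)/(a^2 + 6*a + 5)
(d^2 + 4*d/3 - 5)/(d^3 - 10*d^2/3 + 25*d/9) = 3*(d + 3)/(d*(3*d - 5))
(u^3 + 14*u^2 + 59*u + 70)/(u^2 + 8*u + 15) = (u^2 + 9*u + 14)/(u + 3)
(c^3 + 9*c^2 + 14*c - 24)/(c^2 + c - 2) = (c^2 + 10*c + 24)/(c + 2)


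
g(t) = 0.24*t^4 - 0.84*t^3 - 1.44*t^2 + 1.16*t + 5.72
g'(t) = 0.96*t^3 - 2.52*t^2 - 2.88*t + 1.16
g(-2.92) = 28.42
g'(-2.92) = -35.82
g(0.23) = 5.90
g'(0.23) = 0.38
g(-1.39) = 4.48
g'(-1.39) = -2.28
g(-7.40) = 978.35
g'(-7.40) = -504.54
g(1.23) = 3.95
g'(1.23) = -4.41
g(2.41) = -3.51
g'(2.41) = -6.98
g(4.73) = 10.23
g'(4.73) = 32.75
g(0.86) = 5.25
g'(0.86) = -2.57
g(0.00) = 5.72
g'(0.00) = 1.16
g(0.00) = 5.72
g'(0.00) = 1.16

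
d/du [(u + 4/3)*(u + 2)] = 2*u + 10/3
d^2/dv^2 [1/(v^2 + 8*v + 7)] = 2*(-v^2 - 8*v + 4*(v + 4)^2 - 7)/(v^2 + 8*v + 7)^3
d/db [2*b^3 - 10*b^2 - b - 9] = 6*b^2 - 20*b - 1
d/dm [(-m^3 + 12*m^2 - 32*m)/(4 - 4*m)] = (2*m^3 - 15*m^2 + 24*m - 32)/(4*(m^2 - 2*m + 1))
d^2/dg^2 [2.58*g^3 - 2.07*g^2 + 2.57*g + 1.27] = 15.48*g - 4.14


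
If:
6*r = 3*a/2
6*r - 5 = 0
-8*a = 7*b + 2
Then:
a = 10/3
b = -86/21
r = 5/6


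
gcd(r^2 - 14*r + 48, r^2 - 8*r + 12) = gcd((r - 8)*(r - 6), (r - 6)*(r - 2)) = r - 6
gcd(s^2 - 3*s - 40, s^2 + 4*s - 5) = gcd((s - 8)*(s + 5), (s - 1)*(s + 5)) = s + 5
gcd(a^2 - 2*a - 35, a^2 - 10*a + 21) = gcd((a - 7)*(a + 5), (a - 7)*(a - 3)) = a - 7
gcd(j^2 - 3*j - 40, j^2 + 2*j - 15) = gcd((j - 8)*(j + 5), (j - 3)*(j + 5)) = j + 5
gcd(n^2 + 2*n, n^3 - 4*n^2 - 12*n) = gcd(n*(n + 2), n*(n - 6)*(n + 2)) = n^2 + 2*n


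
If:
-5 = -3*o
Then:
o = 5/3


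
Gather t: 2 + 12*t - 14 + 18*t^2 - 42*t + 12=18*t^2 - 30*t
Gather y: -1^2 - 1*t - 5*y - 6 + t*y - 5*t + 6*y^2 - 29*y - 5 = -6*t + 6*y^2 + y*(t - 34) - 12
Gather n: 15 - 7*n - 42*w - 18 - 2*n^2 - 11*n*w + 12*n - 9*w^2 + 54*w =-2*n^2 + n*(5 - 11*w) - 9*w^2 + 12*w - 3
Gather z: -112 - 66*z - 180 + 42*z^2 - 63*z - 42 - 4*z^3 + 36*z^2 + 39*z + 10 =-4*z^3 + 78*z^2 - 90*z - 324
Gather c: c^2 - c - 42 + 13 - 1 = c^2 - c - 30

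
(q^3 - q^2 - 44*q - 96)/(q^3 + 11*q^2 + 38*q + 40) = (q^2 - 5*q - 24)/(q^2 + 7*q + 10)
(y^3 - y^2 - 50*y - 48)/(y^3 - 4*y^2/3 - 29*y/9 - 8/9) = 9*(y^2 - 2*y - 48)/(9*y^2 - 21*y - 8)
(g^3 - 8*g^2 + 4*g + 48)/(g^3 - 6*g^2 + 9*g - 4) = (g^2 - 4*g - 12)/(g^2 - 2*g + 1)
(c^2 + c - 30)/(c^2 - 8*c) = (c^2 + c - 30)/(c*(c - 8))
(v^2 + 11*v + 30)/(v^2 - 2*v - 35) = (v + 6)/(v - 7)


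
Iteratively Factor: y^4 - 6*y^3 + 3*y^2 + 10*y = (y + 1)*(y^3 - 7*y^2 + 10*y) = y*(y + 1)*(y^2 - 7*y + 10) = y*(y - 2)*(y + 1)*(y - 5)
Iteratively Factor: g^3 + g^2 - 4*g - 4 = (g + 2)*(g^2 - g - 2) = (g + 1)*(g + 2)*(g - 2)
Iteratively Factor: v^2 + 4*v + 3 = (v + 3)*(v + 1)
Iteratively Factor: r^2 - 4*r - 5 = (r + 1)*(r - 5)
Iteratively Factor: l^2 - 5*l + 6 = (l - 2)*(l - 3)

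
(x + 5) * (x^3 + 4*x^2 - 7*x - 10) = x^4 + 9*x^3 + 13*x^2 - 45*x - 50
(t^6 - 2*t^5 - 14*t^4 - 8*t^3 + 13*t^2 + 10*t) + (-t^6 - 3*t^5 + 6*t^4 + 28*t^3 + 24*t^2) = -5*t^5 - 8*t^4 + 20*t^3 + 37*t^2 + 10*t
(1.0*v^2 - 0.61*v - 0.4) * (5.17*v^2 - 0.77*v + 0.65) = 5.17*v^4 - 3.9237*v^3 - 0.9483*v^2 - 0.0885*v - 0.26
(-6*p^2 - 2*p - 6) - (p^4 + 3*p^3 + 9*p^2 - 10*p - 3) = -p^4 - 3*p^3 - 15*p^2 + 8*p - 3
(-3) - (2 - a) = a - 5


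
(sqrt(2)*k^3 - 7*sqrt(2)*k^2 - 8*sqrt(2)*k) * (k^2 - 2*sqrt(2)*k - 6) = sqrt(2)*k^5 - 7*sqrt(2)*k^4 - 4*k^4 - 14*sqrt(2)*k^3 + 28*k^3 + 32*k^2 + 42*sqrt(2)*k^2 + 48*sqrt(2)*k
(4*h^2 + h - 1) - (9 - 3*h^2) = 7*h^2 + h - 10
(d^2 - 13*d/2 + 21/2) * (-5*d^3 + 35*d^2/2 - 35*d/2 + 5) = -5*d^5 + 50*d^4 - 735*d^3/4 + 605*d^2/2 - 865*d/4 + 105/2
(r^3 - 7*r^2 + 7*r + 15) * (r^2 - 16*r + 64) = r^5 - 23*r^4 + 183*r^3 - 545*r^2 + 208*r + 960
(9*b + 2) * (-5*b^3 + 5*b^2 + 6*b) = -45*b^4 + 35*b^3 + 64*b^2 + 12*b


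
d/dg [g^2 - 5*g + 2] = 2*g - 5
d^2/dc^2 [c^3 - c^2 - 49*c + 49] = 6*c - 2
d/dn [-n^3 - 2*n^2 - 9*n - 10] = -3*n^2 - 4*n - 9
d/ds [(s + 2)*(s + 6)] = 2*s + 8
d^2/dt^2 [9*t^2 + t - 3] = 18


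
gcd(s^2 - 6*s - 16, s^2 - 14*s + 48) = s - 8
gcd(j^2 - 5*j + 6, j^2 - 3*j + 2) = j - 2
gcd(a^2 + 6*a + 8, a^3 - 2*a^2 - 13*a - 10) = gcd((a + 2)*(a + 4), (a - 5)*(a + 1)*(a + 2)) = a + 2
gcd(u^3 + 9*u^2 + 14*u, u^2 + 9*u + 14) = u^2 + 9*u + 14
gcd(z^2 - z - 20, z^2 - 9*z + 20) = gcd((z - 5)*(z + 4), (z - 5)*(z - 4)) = z - 5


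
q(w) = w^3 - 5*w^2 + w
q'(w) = 3*w^2 - 10*w + 1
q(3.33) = -15.19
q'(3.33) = 0.97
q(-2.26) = -39.34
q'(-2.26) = 38.92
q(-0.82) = -4.73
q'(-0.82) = 11.22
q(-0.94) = -6.19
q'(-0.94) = 13.05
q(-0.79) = -4.40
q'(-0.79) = 10.77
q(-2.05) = -31.68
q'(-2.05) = 34.11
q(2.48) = -13.02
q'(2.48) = -5.35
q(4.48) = -5.96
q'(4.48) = 16.41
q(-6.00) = -402.00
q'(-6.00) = 169.00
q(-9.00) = -1143.00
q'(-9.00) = 334.00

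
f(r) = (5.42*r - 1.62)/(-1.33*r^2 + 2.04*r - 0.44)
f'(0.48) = 9.46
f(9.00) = -0.53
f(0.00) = 3.68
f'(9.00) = 0.07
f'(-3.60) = 0.18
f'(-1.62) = 0.51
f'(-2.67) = 0.27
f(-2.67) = 1.05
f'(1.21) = 950.67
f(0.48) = 4.22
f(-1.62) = 1.44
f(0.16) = 5.10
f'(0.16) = 19.04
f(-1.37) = 1.58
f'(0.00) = 4.75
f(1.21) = 60.85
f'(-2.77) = 0.26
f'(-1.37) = 0.62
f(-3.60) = 0.84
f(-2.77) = 1.02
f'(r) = (2.66*r - 2.04)*(5.42*r - 1.62)/(-1.33*r^2 + 2.04*r - 0.44)^2 + 5.42/(-1.33*r^2 + 2.04*r - 0.44)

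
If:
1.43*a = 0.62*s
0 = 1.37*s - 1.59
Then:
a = 0.50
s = 1.16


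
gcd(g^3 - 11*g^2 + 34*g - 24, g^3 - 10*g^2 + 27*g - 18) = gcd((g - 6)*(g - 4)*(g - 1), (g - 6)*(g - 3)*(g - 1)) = g^2 - 7*g + 6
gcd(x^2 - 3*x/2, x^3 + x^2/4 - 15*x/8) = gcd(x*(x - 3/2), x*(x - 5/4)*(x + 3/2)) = x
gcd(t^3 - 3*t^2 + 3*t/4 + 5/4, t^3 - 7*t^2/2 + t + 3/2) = t^2 - t/2 - 1/2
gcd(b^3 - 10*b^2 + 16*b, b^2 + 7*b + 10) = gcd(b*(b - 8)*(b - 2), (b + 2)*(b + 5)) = 1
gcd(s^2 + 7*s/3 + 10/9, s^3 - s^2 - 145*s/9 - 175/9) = s + 5/3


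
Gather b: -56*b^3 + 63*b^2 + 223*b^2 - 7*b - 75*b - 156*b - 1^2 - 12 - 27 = -56*b^3 + 286*b^2 - 238*b - 40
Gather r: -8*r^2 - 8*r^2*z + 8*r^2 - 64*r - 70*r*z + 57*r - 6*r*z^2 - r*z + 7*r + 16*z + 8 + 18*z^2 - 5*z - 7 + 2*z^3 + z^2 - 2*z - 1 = -8*r^2*z + r*(-6*z^2 - 71*z) + 2*z^3 + 19*z^2 + 9*z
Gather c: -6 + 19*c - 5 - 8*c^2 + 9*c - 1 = -8*c^2 + 28*c - 12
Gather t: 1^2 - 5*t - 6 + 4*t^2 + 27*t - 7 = 4*t^2 + 22*t - 12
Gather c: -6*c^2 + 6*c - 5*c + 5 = -6*c^2 + c + 5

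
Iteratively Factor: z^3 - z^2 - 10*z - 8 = (z - 4)*(z^2 + 3*z + 2) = (z - 4)*(z + 1)*(z + 2)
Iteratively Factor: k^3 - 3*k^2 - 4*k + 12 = (k + 2)*(k^2 - 5*k + 6) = (k - 3)*(k + 2)*(k - 2)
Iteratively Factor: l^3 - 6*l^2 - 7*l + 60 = (l - 4)*(l^2 - 2*l - 15) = (l - 4)*(l + 3)*(l - 5)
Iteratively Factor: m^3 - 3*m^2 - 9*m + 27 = (m + 3)*(m^2 - 6*m + 9) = (m - 3)*(m + 3)*(m - 3)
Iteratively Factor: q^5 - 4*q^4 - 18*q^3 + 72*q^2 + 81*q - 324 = (q - 3)*(q^4 - q^3 - 21*q^2 + 9*q + 108) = (q - 4)*(q - 3)*(q^3 + 3*q^2 - 9*q - 27) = (q - 4)*(q - 3)*(q + 3)*(q^2 - 9) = (q - 4)*(q - 3)*(q + 3)^2*(q - 3)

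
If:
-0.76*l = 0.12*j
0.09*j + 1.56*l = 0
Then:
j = 0.00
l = 0.00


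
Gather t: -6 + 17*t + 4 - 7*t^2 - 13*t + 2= -7*t^2 + 4*t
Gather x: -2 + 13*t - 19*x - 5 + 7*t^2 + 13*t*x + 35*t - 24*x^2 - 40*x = 7*t^2 + 48*t - 24*x^2 + x*(13*t - 59) - 7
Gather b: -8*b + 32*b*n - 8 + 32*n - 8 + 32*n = b*(32*n - 8) + 64*n - 16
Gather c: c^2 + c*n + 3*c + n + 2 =c^2 + c*(n + 3) + n + 2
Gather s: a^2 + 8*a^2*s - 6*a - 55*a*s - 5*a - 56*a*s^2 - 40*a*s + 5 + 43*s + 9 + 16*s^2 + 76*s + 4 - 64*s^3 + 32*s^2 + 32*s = a^2 - 11*a - 64*s^3 + s^2*(48 - 56*a) + s*(8*a^2 - 95*a + 151) + 18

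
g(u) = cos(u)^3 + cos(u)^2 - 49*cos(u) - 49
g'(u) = -3*sin(u)*cos(u)^2 - 2*sin(u)*cos(u) + 49*sin(u)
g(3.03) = -0.30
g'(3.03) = 5.35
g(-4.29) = -28.81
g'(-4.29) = 44.98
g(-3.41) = -1.72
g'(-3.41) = 12.77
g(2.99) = -0.55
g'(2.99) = 7.26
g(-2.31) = -15.84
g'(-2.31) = -36.20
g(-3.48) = -2.73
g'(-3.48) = 16.01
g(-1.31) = -61.55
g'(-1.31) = -46.65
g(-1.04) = -73.42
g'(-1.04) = -40.72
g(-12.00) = -89.04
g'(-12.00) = 24.24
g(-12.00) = -89.04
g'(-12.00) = 24.24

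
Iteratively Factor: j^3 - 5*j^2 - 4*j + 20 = (j - 2)*(j^2 - 3*j - 10) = (j - 2)*(j + 2)*(j - 5)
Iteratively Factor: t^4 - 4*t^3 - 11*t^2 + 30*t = (t - 2)*(t^3 - 2*t^2 - 15*t) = t*(t - 2)*(t^2 - 2*t - 15) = t*(t - 2)*(t + 3)*(t - 5)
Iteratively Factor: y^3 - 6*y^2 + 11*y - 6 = (y - 3)*(y^2 - 3*y + 2) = (y - 3)*(y - 2)*(y - 1)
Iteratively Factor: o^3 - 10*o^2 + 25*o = (o - 5)*(o^2 - 5*o) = o*(o - 5)*(o - 5)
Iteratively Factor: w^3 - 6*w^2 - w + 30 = (w - 3)*(w^2 - 3*w - 10) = (w - 5)*(w - 3)*(w + 2)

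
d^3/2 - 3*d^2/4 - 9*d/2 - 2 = (d/2 + 1)*(d - 4)*(d + 1/2)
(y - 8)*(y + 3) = y^2 - 5*y - 24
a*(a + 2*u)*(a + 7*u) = a^3 + 9*a^2*u + 14*a*u^2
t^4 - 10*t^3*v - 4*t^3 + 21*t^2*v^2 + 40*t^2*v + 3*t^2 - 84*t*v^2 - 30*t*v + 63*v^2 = (t - 3)*(t - 1)*(t - 7*v)*(t - 3*v)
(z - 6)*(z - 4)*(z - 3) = z^3 - 13*z^2 + 54*z - 72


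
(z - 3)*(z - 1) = z^2 - 4*z + 3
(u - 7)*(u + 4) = u^2 - 3*u - 28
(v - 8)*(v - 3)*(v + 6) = v^3 - 5*v^2 - 42*v + 144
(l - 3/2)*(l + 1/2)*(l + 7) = l^3 + 6*l^2 - 31*l/4 - 21/4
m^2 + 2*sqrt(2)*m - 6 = (m - sqrt(2))*(m + 3*sqrt(2))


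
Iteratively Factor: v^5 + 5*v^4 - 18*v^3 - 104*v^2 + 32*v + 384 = (v - 4)*(v^4 + 9*v^3 + 18*v^2 - 32*v - 96) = (v - 4)*(v + 4)*(v^3 + 5*v^2 - 2*v - 24) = (v - 4)*(v - 2)*(v + 4)*(v^2 + 7*v + 12) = (v - 4)*(v - 2)*(v + 3)*(v + 4)*(v + 4)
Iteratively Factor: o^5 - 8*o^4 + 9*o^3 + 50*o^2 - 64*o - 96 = (o - 4)*(o^4 - 4*o^3 - 7*o^2 + 22*o + 24) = (o - 4)*(o + 2)*(o^3 - 6*o^2 + 5*o + 12) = (o - 4)^2*(o + 2)*(o^2 - 2*o - 3) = (o - 4)^2*(o - 3)*(o + 2)*(o + 1)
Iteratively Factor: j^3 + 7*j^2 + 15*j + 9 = (j + 3)*(j^2 + 4*j + 3) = (j + 3)^2*(j + 1)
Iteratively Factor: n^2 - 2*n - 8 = (n - 4)*(n + 2)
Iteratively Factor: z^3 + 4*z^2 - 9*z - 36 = (z + 3)*(z^2 + z - 12) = (z - 3)*(z + 3)*(z + 4)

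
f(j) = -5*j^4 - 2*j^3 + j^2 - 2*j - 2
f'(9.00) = -15050.00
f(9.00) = -34202.00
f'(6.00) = -4526.00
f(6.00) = -6890.00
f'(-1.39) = 37.34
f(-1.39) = -10.58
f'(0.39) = -3.32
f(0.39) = -2.86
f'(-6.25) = 4633.94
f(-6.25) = -7091.55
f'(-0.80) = 2.80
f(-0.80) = -0.78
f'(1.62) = -99.54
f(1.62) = -45.56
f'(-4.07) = 1238.85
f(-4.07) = -1214.44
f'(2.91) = -539.83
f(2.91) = -407.18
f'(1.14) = -37.15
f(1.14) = -14.39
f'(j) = -20*j^3 - 6*j^2 + 2*j - 2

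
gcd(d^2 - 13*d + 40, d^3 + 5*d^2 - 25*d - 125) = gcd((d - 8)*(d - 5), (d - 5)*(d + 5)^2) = d - 5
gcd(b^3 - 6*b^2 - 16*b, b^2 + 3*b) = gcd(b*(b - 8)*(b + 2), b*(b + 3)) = b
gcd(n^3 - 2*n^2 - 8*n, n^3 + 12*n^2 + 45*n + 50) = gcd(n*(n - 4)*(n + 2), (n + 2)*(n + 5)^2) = n + 2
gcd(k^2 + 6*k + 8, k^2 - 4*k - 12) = k + 2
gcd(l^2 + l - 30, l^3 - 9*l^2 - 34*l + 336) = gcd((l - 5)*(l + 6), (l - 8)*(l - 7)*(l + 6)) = l + 6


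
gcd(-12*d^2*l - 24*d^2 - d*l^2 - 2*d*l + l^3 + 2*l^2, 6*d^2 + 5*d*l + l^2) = 3*d + l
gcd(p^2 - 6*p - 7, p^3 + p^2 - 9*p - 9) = p + 1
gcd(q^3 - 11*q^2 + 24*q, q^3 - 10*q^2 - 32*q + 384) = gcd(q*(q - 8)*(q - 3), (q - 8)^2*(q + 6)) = q - 8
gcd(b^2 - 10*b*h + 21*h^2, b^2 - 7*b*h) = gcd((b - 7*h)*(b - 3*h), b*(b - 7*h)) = b - 7*h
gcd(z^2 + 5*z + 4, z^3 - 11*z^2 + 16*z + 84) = 1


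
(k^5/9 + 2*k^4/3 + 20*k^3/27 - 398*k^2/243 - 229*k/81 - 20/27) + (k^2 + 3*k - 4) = k^5/9 + 2*k^4/3 + 20*k^3/27 - 155*k^2/243 + 14*k/81 - 128/27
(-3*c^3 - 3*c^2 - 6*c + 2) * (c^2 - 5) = -3*c^5 - 3*c^4 + 9*c^3 + 17*c^2 + 30*c - 10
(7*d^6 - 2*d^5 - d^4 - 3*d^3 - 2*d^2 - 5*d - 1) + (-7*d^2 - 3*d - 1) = 7*d^6 - 2*d^5 - d^4 - 3*d^3 - 9*d^2 - 8*d - 2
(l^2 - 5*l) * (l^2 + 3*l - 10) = l^4 - 2*l^3 - 25*l^2 + 50*l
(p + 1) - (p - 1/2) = 3/2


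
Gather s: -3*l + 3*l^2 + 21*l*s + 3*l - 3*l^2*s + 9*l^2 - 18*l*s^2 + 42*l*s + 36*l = 12*l^2 - 18*l*s^2 + 36*l + s*(-3*l^2 + 63*l)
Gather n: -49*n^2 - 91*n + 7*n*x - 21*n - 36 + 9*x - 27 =-49*n^2 + n*(7*x - 112) + 9*x - 63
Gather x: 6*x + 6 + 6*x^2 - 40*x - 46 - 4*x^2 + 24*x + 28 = 2*x^2 - 10*x - 12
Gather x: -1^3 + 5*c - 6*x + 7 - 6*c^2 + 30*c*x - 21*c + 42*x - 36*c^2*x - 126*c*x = -6*c^2 - 16*c + x*(-36*c^2 - 96*c + 36) + 6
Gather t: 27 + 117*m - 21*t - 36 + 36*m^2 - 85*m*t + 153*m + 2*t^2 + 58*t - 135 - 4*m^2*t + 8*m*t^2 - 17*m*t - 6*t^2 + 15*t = 36*m^2 + 270*m + t^2*(8*m - 4) + t*(-4*m^2 - 102*m + 52) - 144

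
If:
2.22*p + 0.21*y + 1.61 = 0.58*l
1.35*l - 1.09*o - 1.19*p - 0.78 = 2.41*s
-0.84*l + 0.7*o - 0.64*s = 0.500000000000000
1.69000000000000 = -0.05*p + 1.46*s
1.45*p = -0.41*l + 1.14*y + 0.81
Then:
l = -21.23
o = -23.85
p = -4.89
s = 0.99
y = -14.57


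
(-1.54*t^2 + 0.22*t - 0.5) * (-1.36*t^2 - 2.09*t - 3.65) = 2.0944*t^4 + 2.9194*t^3 + 5.8412*t^2 + 0.242*t + 1.825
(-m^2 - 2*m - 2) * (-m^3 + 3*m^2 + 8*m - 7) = m^5 - m^4 - 12*m^3 - 15*m^2 - 2*m + 14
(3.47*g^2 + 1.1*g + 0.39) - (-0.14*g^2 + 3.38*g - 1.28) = 3.61*g^2 - 2.28*g + 1.67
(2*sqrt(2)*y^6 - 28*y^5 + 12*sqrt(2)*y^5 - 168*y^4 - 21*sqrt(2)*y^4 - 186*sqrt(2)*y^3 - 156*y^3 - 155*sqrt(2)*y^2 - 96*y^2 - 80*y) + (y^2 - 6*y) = 2*sqrt(2)*y^6 - 28*y^5 + 12*sqrt(2)*y^5 - 168*y^4 - 21*sqrt(2)*y^4 - 186*sqrt(2)*y^3 - 156*y^3 - 155*sqrt(2)*y^2 - 95*y^2 - 86*y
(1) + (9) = 10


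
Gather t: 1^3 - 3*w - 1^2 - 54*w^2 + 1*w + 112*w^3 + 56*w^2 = 112*w^3 + 2*w^2 - 2*w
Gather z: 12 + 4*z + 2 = 4*z + 14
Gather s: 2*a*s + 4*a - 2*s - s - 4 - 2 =4*a + s*(2*a - 3) - 6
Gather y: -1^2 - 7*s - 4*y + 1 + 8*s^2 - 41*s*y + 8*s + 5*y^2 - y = 8*s^2 + s + 5*y^2 + y*(-41*s - 5)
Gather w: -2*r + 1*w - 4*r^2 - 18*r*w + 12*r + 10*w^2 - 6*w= -4*r^2 + 10*r + 10*w^2 + w*(-18*r - 5)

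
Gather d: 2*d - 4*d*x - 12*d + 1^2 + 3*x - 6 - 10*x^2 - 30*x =d*(-4*x - 10) - 10*x^2 - 27*x - 5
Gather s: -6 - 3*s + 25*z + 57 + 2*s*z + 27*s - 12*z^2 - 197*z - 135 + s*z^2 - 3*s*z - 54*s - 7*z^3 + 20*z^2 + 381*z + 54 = s*(z^2 - z - 30) - 7*z^3 + 8*z^2 + 209*z - 30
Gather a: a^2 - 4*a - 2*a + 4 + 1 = a^2 - 6*a + 5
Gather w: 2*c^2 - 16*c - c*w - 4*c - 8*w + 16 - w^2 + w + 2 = 2*c^2 - 20*c - w^2 + w*(-c - 7) + 18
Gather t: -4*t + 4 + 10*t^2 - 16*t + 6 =10*t^2 - 20*t + 10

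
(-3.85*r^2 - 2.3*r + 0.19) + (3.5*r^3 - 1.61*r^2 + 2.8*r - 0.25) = 3.5*r^3 - 5.46*r^2 + 0.5*r - 0.06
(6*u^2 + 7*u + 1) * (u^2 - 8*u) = 6*u^4 - 41*u^3 - 55*u^2 - 8*u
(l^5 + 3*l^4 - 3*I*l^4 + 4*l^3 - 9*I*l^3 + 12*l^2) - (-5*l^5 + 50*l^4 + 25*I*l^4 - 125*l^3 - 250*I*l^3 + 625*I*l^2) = 6*l^5 - 47*l^4 - 28*I*l^4 + 129*l^3 + 241*I*l^3 + 12*l^2 - 625*I*l^2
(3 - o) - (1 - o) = 2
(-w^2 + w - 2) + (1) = -w^2 + w - 1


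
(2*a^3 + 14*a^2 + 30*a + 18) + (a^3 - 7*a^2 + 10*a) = 3*a^3 + 7*a^2 + 40*a + 18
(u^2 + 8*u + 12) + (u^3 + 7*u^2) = u^3 + 8*u^2 + 8*u + 12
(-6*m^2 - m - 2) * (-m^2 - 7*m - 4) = 6*m^4 + 43*m^3 + 33*m^2 + 18*m + 8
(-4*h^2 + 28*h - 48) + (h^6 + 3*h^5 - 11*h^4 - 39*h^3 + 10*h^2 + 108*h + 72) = h^6 + 3*h^5 - 11*h^4 - 39*h^3 + 6*h^2 + 136*h + 24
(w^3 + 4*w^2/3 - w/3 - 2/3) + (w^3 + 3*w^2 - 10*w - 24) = 2*w^3 + 13*w^2/3 - 31*w/3 - 74/3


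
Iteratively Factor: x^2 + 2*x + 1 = (x + 1)*(x + 1)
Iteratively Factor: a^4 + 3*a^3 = (a)*(a^3 + 3*a^2) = a*(a + 3)*(a^2) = a^2*(a + 3)*(a)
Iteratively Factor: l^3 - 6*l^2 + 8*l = (l - 4)*(l^2 - 2*l) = l*(l - 4)*(l - 2)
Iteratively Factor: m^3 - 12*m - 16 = (m + 2)*(m^2 - 2*m - 8) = (m - 4)*(m + 2)*(m + 2)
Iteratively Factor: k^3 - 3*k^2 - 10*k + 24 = (k - 2)*(k^2 - k - 12) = (k - 4)*(k - 2)*(k + 3)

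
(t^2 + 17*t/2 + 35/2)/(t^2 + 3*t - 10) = (t + 7/2)/(t - 2)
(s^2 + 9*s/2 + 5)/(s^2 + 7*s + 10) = (s + 5/2)/(s + 5)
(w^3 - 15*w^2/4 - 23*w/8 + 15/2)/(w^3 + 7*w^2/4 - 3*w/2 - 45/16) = 2*(w - 4)/(2*w + 3)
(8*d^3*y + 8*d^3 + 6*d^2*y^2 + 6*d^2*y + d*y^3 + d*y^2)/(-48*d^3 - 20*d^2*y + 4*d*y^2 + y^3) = d*(4*d*y + 4*d + y^2 + y)/(-24*d^2 + 2*d*y + y^2)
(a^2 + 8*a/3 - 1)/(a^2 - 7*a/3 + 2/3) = (a + 3)/(a - 2)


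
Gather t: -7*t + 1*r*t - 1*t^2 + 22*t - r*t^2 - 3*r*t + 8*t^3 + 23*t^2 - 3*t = 8*t^3 + t^2*(22 - r) + t*(12 - 2*r)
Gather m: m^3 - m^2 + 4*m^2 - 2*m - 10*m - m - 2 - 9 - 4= m^3 + 3*m^2 - 13*m - 15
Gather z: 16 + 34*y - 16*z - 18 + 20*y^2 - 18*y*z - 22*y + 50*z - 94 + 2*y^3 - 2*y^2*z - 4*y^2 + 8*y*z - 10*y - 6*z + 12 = 2*y^3 + 16*y^2 + 2*y + z*(-2*y^2 - 10*y + 28) - 84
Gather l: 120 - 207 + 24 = -63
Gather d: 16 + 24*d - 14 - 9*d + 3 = 15*d + 5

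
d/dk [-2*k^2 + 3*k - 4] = 3 - 4*k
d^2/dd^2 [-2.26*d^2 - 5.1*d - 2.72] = -4.52000000000000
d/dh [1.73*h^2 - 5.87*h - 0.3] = 3.46*h - 5.87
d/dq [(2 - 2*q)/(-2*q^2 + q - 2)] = 2*(2*q^2 - q - (q - 1)*(4*q - 1) + 2)/(2*q^2 - q + 2)^2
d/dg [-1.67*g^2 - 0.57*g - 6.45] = -3.34*g - 0.57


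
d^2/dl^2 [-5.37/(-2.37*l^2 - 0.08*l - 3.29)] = (-60.325506*l^2 - 2.036304*l + 5.37*(4.74*l + 0.08)*(9.48*l + 0.16) - 83.743002)/(2.37*l^2 + 0.08*l + 3.29)^3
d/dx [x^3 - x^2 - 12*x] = 3*x^2 - 2*x - 12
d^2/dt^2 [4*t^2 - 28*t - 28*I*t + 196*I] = 8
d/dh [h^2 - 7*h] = 2*h - 7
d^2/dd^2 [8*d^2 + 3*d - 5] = 16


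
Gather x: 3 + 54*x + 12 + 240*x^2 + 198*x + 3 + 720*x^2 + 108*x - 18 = 960*x^2 + 360*x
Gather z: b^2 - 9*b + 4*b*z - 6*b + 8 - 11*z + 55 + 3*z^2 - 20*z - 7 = b^2 - 15*b + 3*z^2 + z*(4*b - 31) + 56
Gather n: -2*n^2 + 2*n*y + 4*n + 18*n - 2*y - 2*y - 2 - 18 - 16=-2*n^2 + n*(2*y + 22) - 4*y - 36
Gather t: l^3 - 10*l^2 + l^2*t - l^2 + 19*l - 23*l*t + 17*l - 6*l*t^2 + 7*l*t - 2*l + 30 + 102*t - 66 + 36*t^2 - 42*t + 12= l^3 - 11*l^2 + 34*l + t^2*(36 - 6*l) + t*(l^2 - 16*l + 60) - 24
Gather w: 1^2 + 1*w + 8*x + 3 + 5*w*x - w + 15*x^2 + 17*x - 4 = 5*w*x + 15*x^2 + 25*x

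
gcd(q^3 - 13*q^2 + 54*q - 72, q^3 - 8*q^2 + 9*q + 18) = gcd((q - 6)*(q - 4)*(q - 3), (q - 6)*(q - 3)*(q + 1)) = q^2 - 9*q + 18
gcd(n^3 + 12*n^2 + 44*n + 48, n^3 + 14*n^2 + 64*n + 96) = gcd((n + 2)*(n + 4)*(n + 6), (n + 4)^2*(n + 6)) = n^2 + 10*n + 24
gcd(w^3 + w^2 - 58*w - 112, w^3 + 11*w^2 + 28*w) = w + 7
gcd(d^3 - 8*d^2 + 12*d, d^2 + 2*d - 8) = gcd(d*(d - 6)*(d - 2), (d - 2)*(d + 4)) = d - 2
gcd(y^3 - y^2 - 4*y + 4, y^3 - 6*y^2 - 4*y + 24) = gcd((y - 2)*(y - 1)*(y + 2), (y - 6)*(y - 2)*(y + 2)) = y^2 - 4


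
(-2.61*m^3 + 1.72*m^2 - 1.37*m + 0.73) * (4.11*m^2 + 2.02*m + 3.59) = -10.7271*m^5 + 1.797*m^4 - 11.5262*m^3 + 6.4077*m^2 - 3.4437*m + 2.6207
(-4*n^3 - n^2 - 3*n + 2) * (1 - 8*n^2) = 32*n^5 + 8*n^4 + 20*n^3 - 17*n^2 - 3*n + 2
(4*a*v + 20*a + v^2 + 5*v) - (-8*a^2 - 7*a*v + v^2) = 8*a^2 + 11*a*v + 20*a + 5*v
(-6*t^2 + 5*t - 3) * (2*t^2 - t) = -12*t^4 + 16*t^3 - 11*t^2 + 3*t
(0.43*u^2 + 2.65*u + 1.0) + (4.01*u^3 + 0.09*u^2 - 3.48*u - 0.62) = 4.01*u^3 + 0.52*u^2 - 0.83*u + 0.38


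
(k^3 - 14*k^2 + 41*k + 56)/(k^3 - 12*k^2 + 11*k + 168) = (k + 1)/(k + 3)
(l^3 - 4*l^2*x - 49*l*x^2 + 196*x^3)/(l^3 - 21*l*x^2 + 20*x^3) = (-l^2 + 49*x^2)/(-l^2 - 4*l*x + 5*x^2)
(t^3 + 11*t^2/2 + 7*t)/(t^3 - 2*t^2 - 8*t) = (t + 7/2)/(t - 4)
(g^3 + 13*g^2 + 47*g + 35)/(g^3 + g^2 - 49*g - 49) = (g + 5)/(g - 7)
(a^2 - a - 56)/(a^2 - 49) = (a - 8)/(a - 7)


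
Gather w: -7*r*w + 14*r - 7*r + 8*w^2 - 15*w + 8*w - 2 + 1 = 7*r + 8*w^2 + w*(-7*r - 7) - 1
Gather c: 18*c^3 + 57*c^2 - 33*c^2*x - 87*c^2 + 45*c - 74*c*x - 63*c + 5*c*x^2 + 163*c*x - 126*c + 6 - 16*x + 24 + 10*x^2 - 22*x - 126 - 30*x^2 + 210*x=18*c^3 + c^2*(-33*x - 30) + c*(5*x^2 + 89*x - 144) - 20*x^2 + 172*x - 96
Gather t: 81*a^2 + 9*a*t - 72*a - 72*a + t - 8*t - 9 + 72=81*a^2 - 144*a + t*(9*a - 7) + 63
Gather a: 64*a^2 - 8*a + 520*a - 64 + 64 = 64*a^2 + 512*a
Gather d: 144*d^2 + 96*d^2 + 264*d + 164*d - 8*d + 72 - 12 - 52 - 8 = 240*d^2 + 420*d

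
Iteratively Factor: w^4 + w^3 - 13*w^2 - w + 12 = (w - 3)*(w^3 + 4*w^2 - w - 4) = (w - 3)*(w + 4)*(w^2 - 1) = (w - 3)*(w - 1)*(w + 4)*(w + 1)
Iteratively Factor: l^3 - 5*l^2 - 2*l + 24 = (l - 3)*(l^2 - 2*l - 8) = (l - 3)*(l + 2)*(l - 4)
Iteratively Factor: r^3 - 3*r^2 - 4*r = (r + 1)*(r^2 - 4*r) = r*(r + 1)*(r - 4)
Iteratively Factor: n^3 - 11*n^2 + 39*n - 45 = (n - 3)*(n^2 - 8*n + 15) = (n - 3)^2*(n - 5)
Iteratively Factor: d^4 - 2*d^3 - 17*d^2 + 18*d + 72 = (d + 3)*(d^3 - 5*d^2 - 2*d + 24) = (d - 4)*(d + 3)*(d^2 - d - 6) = (d - 4)*(d - 3)*(d + 3)*(d + 2)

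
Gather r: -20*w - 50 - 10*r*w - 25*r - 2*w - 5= r*(-10*w - 25) - 22*w - 55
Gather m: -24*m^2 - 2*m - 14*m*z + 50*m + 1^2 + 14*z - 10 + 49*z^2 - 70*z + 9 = -24*m^2 + m*(48 - 14*z) + 49*z^2 - 56*z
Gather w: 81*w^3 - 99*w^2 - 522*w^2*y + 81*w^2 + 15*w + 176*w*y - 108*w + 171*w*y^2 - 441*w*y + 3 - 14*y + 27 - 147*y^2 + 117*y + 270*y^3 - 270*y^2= 81*w^3 + w^2*(-522*y - 18) + w*(171*y^2 - 265*y - 93) + 270*y^3 - 417*y^2 + 103*y + 30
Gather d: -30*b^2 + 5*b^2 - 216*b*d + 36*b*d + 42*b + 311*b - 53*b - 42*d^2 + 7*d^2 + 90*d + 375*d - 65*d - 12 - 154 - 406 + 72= -25*b^2 + 300*b - 35*d^2 + d*(400 - 180*b) - 500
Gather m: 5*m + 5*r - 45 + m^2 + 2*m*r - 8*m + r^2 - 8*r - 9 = m^2 + m*(2*r - 3) + r^2 - 3*r - 54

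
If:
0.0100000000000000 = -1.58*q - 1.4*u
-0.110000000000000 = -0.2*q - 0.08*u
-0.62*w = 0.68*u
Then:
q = 1.01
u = -1.14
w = 1.26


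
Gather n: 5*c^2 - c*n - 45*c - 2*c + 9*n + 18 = 5*c^2 - 47*c + n*(9 - c) + 18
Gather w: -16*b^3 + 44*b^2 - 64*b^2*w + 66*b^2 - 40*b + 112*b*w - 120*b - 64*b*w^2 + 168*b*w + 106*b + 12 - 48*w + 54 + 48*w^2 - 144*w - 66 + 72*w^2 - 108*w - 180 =-16*b^3 + 110*b^2 - 54*b + w^2*(120 - 64*b) + w*(-64*b^2 + 280*b - 300) - 180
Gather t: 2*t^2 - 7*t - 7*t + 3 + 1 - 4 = 2*t^2 - 14*t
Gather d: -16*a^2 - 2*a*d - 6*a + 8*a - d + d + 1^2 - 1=-16*a^2 - 2*a*d + 2*a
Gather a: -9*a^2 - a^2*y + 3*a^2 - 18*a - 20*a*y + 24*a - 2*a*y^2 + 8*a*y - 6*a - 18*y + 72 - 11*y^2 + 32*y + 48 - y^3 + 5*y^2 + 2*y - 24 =a^2*(-y - 6) + a*(-2*y^2 - 12*y) - y^3 - 6*y^2 + 16*y + 96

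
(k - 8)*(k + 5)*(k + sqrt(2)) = k^3 - 3*k^2 + sqrt(2)*k^2 - 40*k - 3*sqrt(2)*k - 40*sqrt(2)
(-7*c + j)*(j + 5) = -7*c*j - 35*c + j^2 + 5*j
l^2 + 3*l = l*(l + 3)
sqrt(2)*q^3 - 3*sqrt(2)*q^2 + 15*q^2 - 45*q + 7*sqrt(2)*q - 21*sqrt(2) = (q - 3)*(q + 7*sqrt(2))*(sqrt(2)*q + 1)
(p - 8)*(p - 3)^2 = p^3 - 14*p^2 + 57*p - 72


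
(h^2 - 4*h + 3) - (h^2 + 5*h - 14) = 17 - 9*h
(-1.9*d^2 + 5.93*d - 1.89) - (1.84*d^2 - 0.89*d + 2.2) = -3.74*d^2 + 6.82*d - 4.09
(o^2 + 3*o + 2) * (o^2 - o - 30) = o^4 + 2*o^3 - 31*o^2 - 92*o - 60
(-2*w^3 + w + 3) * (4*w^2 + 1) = -8*w^5 + 2*w^3 + 12*w^2 + w + 3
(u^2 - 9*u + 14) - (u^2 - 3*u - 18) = 32 - 6*u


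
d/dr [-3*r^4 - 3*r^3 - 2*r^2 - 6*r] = -12*r^3 - 9*r^2 - 4*r - 6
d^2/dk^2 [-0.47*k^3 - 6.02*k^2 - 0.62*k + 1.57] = -2.82*k - 12.04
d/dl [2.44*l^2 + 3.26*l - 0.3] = 4.88*l + 3.26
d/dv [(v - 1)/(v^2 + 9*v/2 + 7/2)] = 4*(-v^2 + 2*v + 8)/(4*v^4 + 36*v^3 + 109*v^2 + 126*v + 49)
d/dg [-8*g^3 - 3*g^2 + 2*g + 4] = -24*g^2 - 6*g + 2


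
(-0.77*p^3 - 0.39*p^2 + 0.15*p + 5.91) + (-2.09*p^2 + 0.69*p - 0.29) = -0.77*p^3 - 2.48*p^2 + 0.84*p + 5.62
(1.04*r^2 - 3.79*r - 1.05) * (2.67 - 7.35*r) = -7.644*r^3 + 30.6333*r^2 - 2.4018*r - 2.8035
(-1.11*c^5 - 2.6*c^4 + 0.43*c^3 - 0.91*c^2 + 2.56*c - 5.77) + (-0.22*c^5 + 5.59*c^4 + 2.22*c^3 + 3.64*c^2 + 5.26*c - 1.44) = -1.33*c^5 + 2.99*c^4 + 2.65*c^3 + 2.73*c^2 + 7.82*c - 7.21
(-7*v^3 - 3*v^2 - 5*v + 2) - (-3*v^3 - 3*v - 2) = -4*v^3 - 3*v^2 - 2*v + 4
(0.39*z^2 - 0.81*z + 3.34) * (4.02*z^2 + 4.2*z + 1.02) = 1.5678*z^4 - 1.6182*z^3 + 10.4226*z^2 + 13.2018*z + 3.4068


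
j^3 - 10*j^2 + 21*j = j*(j - 7)*(j - 3)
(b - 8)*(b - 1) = b^2 - 9*b + 8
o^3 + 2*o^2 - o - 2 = (o - 1)*(o + 1)*(o + 2)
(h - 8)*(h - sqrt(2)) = h^2 - 8*h - sqrt(2)*h + 8*sqrt(2)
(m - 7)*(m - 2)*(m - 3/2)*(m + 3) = m^4 - 15*m^3/2 - 4*m^2 + 123*m/2 - 63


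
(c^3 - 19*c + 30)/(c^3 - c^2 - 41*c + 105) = (c^2 + 3*c - 10)/(c^2 + 2*c - 35)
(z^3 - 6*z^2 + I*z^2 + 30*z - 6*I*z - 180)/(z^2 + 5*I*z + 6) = (z^2 - z*(6 + 5*I) + 30*I)/(z - I)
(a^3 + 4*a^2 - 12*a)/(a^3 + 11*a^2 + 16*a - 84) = a/(a + 7)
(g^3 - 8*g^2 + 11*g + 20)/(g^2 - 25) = (g^2 - 3*g - 4)/(g + 5)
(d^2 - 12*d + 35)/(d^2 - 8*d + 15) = (d - 7)/(d - 3)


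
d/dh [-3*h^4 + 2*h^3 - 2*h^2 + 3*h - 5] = -12*h^3 + 6*h^2 - 4*h + 3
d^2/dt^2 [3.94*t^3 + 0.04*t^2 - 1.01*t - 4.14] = 23.64*t + 0.08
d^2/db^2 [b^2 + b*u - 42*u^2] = 2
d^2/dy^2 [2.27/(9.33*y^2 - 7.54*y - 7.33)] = (395.202006*y^2 - 319.380828*y - 2.27*(18.66*y - 7.54)*(37.32*y - 15.08) - 310.485606)/(-9.33*y^2 + 7.54*y + 7.33)^3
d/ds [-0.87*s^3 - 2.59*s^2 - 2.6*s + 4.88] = -2.61*s^2 - 5.18*s - 2.6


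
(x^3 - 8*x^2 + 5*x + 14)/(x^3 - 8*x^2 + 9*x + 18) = (x^2 - 9*x + 14)/(x^2 - 9*x + 18)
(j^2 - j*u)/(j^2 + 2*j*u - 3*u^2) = j/(j + 3*u)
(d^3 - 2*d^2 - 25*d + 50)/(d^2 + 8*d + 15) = (d^2 - 7*d + 10)/(d + 3)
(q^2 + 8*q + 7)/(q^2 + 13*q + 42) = (q + 1)/(q + 6)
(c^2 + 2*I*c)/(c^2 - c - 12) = c*(c + 2*I)/(c^2 - c - 12)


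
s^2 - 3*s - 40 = (s - 8)*(s + 5)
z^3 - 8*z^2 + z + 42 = (z - 7)*(z - 3)*(z + 2)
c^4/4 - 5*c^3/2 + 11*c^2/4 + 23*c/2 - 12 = (c/4 + 1/2)*(c - 8)*(c - 3)*(c - 1)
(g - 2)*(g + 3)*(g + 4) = g^3 + 5*g^2 - 2*g - 24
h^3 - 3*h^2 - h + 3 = (h - 3)*(h - 1)*(h + 1)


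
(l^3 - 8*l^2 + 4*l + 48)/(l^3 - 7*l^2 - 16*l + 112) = (l^2 - 4*l - 12)/(l^2 - 3*l - 28)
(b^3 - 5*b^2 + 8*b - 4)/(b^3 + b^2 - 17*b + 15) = (b^2 - 4*b + 4)/(b^2 + 2*b - 15)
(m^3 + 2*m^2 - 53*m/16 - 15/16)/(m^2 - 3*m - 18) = (m^2 - m - 5/16)/(m - 6)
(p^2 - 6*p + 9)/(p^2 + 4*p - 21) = (p - 3)/(p + 7)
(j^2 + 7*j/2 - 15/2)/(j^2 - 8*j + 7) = (2*j^2 + 7*j - 15)/(2*(j^2 - 8*j + 7))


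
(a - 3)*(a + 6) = a^2 + 3*a - 18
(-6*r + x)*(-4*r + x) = 24*r^2 - 10*r*x + x^2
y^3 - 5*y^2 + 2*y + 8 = (y - 4)*(y - 2)*(y + 1)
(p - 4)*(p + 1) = p^2 - 3*p - 4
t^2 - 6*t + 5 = (t - 5)*(t - 1)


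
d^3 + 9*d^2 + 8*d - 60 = (d - 2)*(d + 5)*(d + 6)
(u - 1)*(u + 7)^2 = u^3 + 13*u^2 + 35*u - 49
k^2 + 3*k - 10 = (k - 2)*(k + 5)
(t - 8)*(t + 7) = t^2 - t - 56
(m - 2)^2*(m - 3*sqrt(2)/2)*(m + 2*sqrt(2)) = m^4 - 4*m^3 + sqrt(2)*m^3/2 - 2*sqrt(2)*m^2 - 2*m^2 + 2*sqrt(2)*m + 24*m - 24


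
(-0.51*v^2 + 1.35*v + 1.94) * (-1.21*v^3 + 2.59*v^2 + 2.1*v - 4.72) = 0.6171*v^5 - 2.9544*v^4 + 0.0781000000000001*v^3 + 10.2668*v^2 - 2.298*v - 9.1568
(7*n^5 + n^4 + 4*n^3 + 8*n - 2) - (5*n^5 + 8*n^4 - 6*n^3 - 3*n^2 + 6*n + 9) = 2*n^5 - 7*n^4 + 10*n^3 + 3*n^2 + 2*n - 11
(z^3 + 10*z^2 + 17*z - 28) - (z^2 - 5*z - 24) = z^3 + 9*z^2 + 22*z - 4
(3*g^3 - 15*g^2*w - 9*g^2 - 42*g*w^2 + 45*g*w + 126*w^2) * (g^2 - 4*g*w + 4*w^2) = 3*g^5 - 27*g^4*w - 9*g^4 + 30*g^3*w^2 + 81*g^3*w + 108*g^2*w^3 - 90*g^2*w^2 - 168*g*w^4 - 324*g*w^3 + 504*w^4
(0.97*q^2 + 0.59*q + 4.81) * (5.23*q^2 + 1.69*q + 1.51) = 5.0731*q^4 + 4.725*q^3 + 27.6181*q^2 + 9.0198*q + 7.2631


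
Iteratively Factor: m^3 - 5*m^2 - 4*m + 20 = (m - 5)*(m^2 - 4) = (m - 5)*(m - 2)*(m + 2)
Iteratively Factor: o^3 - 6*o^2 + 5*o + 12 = (o + 1)*(o^2 - 7*o + 12) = (o - 4)*(o + 1)*(o - 3)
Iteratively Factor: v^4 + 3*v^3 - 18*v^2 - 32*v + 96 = (v - 3)*(v^3 + 6*v^2 - 32) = (v - 3)*(v + 4)*(v^2 + 2*v - 8) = (v - 3)*(v + 4)^2*(v - 2)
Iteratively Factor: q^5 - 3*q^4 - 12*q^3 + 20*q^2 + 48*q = (q + 2)*(q^4 - 5*q^3 - 2*q^2 + 24*q) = q*(q + 2)*(q^3 - 5*q^2 - 2*q + 24) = q*(q + 2)^2*(q^2 - 7*q + 12) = q*(q - 4)*(q + 2)^2*(q - 3)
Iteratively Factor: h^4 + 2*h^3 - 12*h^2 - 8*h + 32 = (h - 2)*(h^3 + 4*h^2 - 4*h - 16) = (h - 2)^2*(h^2 + 6*h + 8) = (h - 2)^2*(h + 4)*(h + 2)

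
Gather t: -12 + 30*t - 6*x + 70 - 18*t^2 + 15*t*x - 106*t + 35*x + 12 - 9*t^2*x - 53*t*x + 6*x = t^2*(-9*x - 18) + t*(-38*x - 76) + 35*x + 70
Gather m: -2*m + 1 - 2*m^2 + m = -2*m^2 - m + 1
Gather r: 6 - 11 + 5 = 0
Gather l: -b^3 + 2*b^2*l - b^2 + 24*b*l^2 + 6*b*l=-b^3 - b^2 + 24*b*l^2 + l*(2*b^2 + 6*b)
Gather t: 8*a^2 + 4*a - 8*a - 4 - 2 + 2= 8*a^2 - 4*a - 4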